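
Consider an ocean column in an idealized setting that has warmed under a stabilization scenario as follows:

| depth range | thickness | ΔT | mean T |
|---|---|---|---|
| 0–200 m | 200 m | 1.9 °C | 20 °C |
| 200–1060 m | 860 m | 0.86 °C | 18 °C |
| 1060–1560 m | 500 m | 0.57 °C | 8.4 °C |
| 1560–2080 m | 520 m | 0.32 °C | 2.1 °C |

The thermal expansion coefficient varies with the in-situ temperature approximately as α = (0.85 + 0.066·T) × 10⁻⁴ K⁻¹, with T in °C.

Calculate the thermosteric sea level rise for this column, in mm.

290 mm of thermosteric rise

Layer 1: α = (0.85 + 0.066×20)×10⁻⁴ = 2.17×10⁻⁴ K⁻¹
Layer 2: α = (0.85 + 0.066×18)×10⁻⁴ = 2.038×10⁻⁴ K⁻¹
Layer 3: α = (0.85 + 0.066×8.4)×10⁻⁴ = 1.4044×10⁻⁴ K⁻¹
Layer 4: α = (0.85 + 0.066×2.1)×10⁻⁴ = 0.9886×10⁻⁴ K⁻¹
0–200 m: 2.17×10⁻⁴ × 200 × 1.9 = 0.08246 m
Layer 2: 2.038×10⁻⁴ × 860 × 0.86 = 0.15073048 m
Layer 3: 0.57 × 1.4044×10⁻⁴ × 500 = 0.0400254 m
Layer 4: 0.32 × 520 × 0.9886×10⁻⁴ = 0.016450304 m
Δh = 0.08246 + 0.15073048 + 0.0400254 + 0.016450304 = 0.289666184 m ≈ 290 mm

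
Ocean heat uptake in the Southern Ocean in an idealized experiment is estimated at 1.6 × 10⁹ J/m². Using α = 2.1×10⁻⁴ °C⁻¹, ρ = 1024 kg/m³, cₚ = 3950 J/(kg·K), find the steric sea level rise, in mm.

Δh = 83.1 mm

Δh = αQ/(ρcₚ) = 2.1×10⁻⁴ × 1.6×10⁹ / (1024 × 3950) ≈ 0.08307 m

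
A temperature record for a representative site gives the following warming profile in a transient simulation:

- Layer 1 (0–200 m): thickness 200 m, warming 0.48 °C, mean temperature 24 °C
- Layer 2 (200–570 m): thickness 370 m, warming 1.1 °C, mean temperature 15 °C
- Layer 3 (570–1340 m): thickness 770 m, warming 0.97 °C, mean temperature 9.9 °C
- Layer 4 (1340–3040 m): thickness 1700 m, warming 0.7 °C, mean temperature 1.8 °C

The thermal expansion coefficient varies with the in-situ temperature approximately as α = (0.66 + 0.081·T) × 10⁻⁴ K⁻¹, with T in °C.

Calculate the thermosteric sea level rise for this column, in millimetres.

Δh ≈ 306 mm

Layer 1: α = (0.66 + 0.081×24)×10⁻⁴ = 2.604×10⁻⁴ K⁻¹
Layer 2: α = (0.66 + 0.081×15)×10⁻⁴ = 1.875×10⁻⁴ K⁻¹
Layer 3: α = (0.66 + 0.081×9.9)×10⁻⁴ = 1.4619×10⁻⁴ K⁻¹
Layer 4: α = (0.66 + 0.081×1.8)×10⁻⁴ = 0.8058×10⁻⁴ K⁻¹
Layer 1: 200 × 0.48 × 2.604×10⁻⁴ = 0.0249984 m
200–570 m: 370 × 1.875×10⁻⁴ × 1.1 = 0.0763125 m
1.4619×10⁻⁴ × 0.97 × 770 = 0.109189311 m
Layer 4: 1700 × 0.8058×10⁻⁴ × 0.7 = 0.0958902 m
Δh = 0.0249984 + 0.0763125 + 0.109189311 + 0.0958902 = 0.306390411 m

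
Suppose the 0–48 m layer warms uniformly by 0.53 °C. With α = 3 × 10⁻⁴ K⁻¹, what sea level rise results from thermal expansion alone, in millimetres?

about 7.63 mm

Δh = αΔT·H = 3×10⁻⁴ × 0.53 × 48 = 0.007632 m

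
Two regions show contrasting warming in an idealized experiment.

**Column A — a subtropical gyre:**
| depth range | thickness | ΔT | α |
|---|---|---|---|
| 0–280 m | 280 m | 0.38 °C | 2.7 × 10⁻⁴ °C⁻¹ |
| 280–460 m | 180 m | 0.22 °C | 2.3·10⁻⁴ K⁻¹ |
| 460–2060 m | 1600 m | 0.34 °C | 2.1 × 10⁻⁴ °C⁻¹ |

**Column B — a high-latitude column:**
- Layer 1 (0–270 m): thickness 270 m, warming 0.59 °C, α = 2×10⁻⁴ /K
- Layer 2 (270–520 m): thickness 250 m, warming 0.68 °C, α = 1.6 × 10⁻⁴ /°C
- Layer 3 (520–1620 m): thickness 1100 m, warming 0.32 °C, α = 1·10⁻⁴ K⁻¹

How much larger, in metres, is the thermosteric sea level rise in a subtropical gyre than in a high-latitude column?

A 0.38 × 2.7×10⁻⁴ × 280 = 0.028728 m
A Layer 2: 0.22 × 180 × 2.3×10⁻⁴ = 0.009108 m
A 460–2060 m: 0.34 × 2.1×10⁻⁴ × 1600 = 0.11424 m
A total: 0.152076 m
B Layer 1: 2×10⁻⁴ × 270 × 0.59 = 0.03186 m
B 270–520 m: 0.68 × 250 × 1.6×10⁻⁴ = 0.02720 m
B 0.32 × 1×10⁻⁴ × 1100 = 0.03520 m
B total: 0.09426 m
Difference: 0.152076 − 0.09426 = 0.057816 m

0.058 m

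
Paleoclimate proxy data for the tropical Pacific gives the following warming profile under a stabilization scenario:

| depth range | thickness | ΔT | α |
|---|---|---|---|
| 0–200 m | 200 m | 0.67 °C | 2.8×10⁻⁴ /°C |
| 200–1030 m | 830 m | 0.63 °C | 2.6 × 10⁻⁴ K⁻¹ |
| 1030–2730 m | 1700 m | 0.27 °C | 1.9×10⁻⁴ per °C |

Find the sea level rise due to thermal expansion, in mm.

Δh = 261 mm

2.8×10⁻⁴ × 0.67 × 200 = 0.03752 m
0.63 × 830 × 2.6×10⁻⁴ = 0.135954 m
Layer 3: 0.27 × 1700 × 1.9×10⁻⁴ = 0.08721 m
Δh = 0.03752 + 0.135954 + 0.08721 = 0.260684 m ≈ 261 mm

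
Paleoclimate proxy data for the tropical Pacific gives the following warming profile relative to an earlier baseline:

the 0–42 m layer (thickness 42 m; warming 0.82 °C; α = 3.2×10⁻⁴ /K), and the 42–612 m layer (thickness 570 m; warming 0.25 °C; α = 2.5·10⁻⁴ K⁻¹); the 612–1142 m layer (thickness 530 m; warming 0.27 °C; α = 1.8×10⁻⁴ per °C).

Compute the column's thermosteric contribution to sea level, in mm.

Δh ≈ 72.4 mm

Layer 1: 0.82 × 42 × 3.2×10⁻⁴ = 0.0110208 m
42–612 m: 2.5×10⁻⁴ × 0.25 × 570 = 0.035625 m
Layer 3: 0.27 × 1.8×10⁻⁴ × 530 = 0.025758 m
Δh = 0.0110208 + 0.035625 + 0.025758 = 0.0724038 m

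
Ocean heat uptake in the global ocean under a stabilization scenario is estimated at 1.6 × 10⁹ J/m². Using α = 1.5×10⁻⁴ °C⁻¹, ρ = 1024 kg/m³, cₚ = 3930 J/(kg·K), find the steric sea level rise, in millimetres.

Δh = αQ/(ρcₚ) = 1.5×10⁻⁴ × 1.6×10⁹ / (1024 × 3930) ≈ 0.059637 m

Δh = 60 mm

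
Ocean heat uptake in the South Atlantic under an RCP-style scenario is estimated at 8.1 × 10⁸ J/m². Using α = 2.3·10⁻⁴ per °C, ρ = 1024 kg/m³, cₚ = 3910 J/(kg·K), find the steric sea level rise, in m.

Δh = αQ/(ρcₚ) = 2.3×10⁻⁴ × 8.1×10⁸ / (1024 × 3910) ≈ 0.04653 m

about 0.0465 m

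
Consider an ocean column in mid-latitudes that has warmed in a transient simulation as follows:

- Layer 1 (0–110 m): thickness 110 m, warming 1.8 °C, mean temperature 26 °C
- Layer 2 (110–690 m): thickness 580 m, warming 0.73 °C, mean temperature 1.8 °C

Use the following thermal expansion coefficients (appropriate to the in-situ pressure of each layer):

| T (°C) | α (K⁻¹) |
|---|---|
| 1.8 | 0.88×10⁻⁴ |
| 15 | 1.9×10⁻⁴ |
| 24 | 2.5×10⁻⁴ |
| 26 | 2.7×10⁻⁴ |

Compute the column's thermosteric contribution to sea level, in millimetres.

91 mm

Layer 1 at 26 °C → α = 2.7×10⁻⁴ K⁻¹
Layer 2 at 1.8 °C → α = 0.88×10⁻⁴ K⁻¹
0–110 m: 1.8 × 2.7×10⁻⁴ × 110 = 0.05346 m
0.73 × 0.88×10⁻⁴ × 580 = 0.0372592 m
Δh = 0.05346 + 0.0372592 = 0.0907192 m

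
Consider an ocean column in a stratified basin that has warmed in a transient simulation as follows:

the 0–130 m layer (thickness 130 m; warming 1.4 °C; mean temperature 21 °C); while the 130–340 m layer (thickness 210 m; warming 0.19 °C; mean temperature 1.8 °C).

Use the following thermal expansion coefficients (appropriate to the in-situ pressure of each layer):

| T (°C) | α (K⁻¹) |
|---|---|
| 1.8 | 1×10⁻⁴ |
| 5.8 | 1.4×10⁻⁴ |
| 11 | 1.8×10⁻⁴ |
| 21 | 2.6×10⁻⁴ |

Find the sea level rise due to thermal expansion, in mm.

Layer 1 at 21 °C → α = 2.6×10⁻⁴ K⁻¹
Layer 2 at 1.8 °C → α = 1×10⁻⁴ K⁻¹
0–130 m: 2.6×10⁻⁴ × 130 × 1.4 = 0.04732 m
Layer 2: 210 × 1×10⁻⁴ × 0.19 = 0.00399 m
Δh = 0.04732 + 0.00399 = 0.05131 m

about 51.3 mm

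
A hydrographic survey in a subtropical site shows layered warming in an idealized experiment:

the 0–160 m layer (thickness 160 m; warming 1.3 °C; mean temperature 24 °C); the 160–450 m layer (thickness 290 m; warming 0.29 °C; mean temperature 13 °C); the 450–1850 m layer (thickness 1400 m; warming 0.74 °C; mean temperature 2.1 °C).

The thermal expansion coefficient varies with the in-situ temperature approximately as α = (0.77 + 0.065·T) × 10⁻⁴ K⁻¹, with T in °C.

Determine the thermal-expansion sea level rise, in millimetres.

Layer 1: α = (0.77 + 0.065×24)×10⁻⁴ = 2.33×10⁻⁴ K⁻¹
Layer 2: α = (0.77 + 0.065×13)×10⁻⁴ = 1.615×10⁻⁴ K⁻¹
Layer 3: α = (0.77 + 0.065×2.1)×10⁻⁴ = 0.9065×10⁻⁴ K⁻¹
Layer 1: 1.3 × 2.33×10⁻⁴ × 160 = 0.048464 m
290 × 1.615×10⁻⁴ × 0.29 = 0.01358215 m
450–1850 m: 1400 × 0.9065×10⁻⁴ × 0.74 = 0.0939134 m
Δh = 0.048464 + 0.01358215 + 0.0939134 = 0.15595955 m

156 mm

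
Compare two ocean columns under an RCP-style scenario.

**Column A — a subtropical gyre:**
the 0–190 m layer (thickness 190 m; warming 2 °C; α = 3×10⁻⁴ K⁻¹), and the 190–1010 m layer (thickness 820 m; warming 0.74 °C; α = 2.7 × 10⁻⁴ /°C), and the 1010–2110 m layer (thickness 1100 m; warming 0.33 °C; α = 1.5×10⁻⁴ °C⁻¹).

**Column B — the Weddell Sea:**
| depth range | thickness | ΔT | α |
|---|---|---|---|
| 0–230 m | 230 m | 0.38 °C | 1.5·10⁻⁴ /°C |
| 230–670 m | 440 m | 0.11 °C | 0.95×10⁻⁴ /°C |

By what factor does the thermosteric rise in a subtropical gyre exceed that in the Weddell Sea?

A 0–190 m: 190 × 3×10⁻⁴ × 2 = 0.11400 m
A 820 × 2.7×10⁻⁴ × 0.74 = 0.163836 m
A 0.33 × 1100 × 1.5×10⁻⁴ = 0.05445 m
A total: 0.332286 m
B 0–230 m: 230 × 0.38 × 1.5×10⁻⁴ = 0.01311 m
B Layer 2: 440 × 0.95×10⁻⁴ × 0.11 = 0.004598 m
B total: 0.017708 m
Ratio: 0.332286 / 0.017708 ≈ 18.76

≈ 18.8×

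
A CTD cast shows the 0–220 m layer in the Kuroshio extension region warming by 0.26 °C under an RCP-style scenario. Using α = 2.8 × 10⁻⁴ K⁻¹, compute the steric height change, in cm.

Δh = αΔT·H = 2.8×10⁻⁴ × 0.26 × 220 = 0.016016 m

Δh ≈ 1.60 cm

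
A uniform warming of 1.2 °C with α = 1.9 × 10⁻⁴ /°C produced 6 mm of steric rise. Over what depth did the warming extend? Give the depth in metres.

26.3 m

H = Δh/(αΔT) = 0.006 / (1.9×10⁻⁴ × 1.2) ≈ 26.32 m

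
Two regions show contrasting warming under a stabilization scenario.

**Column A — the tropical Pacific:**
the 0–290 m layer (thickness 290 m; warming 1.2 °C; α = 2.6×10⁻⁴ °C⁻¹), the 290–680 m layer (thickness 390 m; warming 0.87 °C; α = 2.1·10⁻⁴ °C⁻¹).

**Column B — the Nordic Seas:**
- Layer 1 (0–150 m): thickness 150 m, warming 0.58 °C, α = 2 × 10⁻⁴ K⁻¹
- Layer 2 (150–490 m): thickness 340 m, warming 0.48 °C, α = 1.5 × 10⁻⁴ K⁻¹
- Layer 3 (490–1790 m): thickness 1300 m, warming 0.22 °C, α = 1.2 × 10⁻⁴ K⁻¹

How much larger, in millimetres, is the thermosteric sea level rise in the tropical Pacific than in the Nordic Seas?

A 0–290 m: 2.6×10⁻⁴ × 290 × 1.2 = 0.09048 m
A 290–680 m: 0.87 × 390 × 2.1×10⁻⁴ = 0.071253 m
A total: 0.161733 m
B Layer 1: 2×10⁻⁴ × 150 × 0.58 = 0.01740 m
B 0.48 × 340 × 1.5×10⁻⁴ = 0.02448 m
B Layer 3: 0.22 × 1.2×10⁻⁴ × 1300 = 0.03432 m
B total: 0.07620 m
Difference: 0.161733 − 0.07620 = 0.085533 m

86 mm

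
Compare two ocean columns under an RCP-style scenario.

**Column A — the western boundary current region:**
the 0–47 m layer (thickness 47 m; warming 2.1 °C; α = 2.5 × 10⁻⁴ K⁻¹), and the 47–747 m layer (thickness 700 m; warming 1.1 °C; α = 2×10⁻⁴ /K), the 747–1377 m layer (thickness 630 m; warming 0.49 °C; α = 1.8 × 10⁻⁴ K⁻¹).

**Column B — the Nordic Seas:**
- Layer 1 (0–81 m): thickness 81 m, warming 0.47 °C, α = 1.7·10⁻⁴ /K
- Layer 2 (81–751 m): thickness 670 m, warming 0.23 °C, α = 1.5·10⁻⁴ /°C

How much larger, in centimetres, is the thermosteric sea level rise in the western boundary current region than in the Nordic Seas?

A 2.5×10⁻⁴ × 47 × 2.1 = 0.024675 m
A 1.1 × 2×10⁻⁴ × 700 = 0.15400 m
A Layer 3: 1.8×10⁻⁴ × 630 × 0.49 = 0.055566 m
A total: 0.234241 m
B 0.47 × 81 × 1.7×10⁻⁴ = 0.0064719 m
B 81–751 m: 670 × 1.5×10⁻⁴ × 0.23 = 0.023115 m
B total: 0.0295869 m
Difference: 0.234241 − 0.0295869 = 0.2046541 m

Δh_A − Δh_B ≈ 20.5 cm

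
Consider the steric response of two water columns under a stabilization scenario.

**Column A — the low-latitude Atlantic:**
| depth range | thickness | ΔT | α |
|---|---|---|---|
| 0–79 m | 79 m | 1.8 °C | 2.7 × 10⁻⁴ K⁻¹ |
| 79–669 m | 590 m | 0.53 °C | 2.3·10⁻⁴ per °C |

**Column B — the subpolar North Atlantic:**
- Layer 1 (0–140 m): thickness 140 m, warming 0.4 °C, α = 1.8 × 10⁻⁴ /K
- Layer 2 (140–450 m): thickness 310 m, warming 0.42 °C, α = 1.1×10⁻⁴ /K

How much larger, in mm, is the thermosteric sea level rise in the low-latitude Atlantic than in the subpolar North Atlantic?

A 0–79 m: 2.7×10⁻⁴ × 79 × 1.8 = 0.038394 m
A Layer 2: 2.3×10⁻⁴ × 590 × 0.53 = 0.071921 m
A total: 0.110315 m
B Layer 1: 1.8×10⁻⁴ × 0.4 × 140 = 0.01008 m
B 140–450 m: 1.1×10⁻⁴ × 0.42 × 310 = 0.014322 m
B total: 0.024402 m
Difference: 0.110315 − 0.024402 = 0.085913 m

Δh_A − Δh_B ≈ 86 mm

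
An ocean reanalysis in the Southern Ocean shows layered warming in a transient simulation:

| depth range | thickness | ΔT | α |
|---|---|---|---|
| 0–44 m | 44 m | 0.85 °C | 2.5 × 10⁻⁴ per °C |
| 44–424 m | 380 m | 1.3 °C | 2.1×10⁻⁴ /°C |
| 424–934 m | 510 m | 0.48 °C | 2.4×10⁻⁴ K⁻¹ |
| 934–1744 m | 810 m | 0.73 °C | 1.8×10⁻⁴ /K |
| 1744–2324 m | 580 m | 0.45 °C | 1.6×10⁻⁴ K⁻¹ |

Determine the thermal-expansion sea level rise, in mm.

0–44 m: 44 × 0.85 × 2.5×10⁻⁴ = 0.00935 m
Layer 2: 1.3 × 380 × 2.1×10⁻⁴ = 0.10374 m
424–934 m: 0.48 × 510 × 2.4×10⁻⁴ = 0.058752 m
Layer 4: 1.8×10⁻⁴ × 810 × 0.73 = 0.106434 m
0.45 × 580 × 1.6×10⁻⁴ = 0.04176 m
Δh = 0.00935 + 0.10374 + 0.058752 + 0.106434 + 0.04176 = 0.320036 m

320 mm of thermosteric rise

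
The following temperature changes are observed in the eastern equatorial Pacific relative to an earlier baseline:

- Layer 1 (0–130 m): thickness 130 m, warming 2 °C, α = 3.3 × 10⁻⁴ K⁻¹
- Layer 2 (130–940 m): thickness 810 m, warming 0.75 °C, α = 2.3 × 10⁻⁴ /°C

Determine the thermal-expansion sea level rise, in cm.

Δh = 23 cm

Layer 1: 2 × 130 × 3.3×10⁻⁴ = 0.08580 m
130–940 m: 0.75 × 810 × 2.3×10⁻⁴ = 0.139725 m
Δh = 0.08580 + 0.139725 = 0.225525 m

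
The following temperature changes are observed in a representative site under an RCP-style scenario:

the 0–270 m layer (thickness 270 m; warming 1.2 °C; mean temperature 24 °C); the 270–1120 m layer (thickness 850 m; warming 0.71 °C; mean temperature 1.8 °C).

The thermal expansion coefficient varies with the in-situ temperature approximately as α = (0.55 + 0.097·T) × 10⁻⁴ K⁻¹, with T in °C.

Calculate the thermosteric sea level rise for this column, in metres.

Δh ≈ 0.137 m

Layer 1: α = (0.55 + 0.097×24)×10⁻⁴ = 2.878×10⁻⁴ K⁻¹
Layer 2: α = (0.55 + 0.097×1.8)×10⁻⁴ = 0.7246×10⁻⁴ K⁻¹
0–270 m: 270 × 1.2 × 2.878×10⁻⁴ = 0.0932472 m
270–1120 m: 0.7246×10⁻⁴ × 0.71 × 850 = 0.04372961 m
Δh = 0.0932472 + 0.04372961 = 0.13697681 m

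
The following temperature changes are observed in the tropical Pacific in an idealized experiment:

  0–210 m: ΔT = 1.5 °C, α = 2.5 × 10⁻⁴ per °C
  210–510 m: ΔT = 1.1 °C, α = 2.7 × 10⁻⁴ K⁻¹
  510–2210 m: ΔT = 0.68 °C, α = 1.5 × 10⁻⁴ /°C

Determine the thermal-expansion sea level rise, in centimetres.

Δh ≈ 34.1 cm

Layer 1: 210 × 2.5×10⁻⁴ × 1.5 = 0.07875 m
210–510 m: 1.1 × 2.7×10⁻⁴ × 300 = 0.08910 m
1.5×10⁻⁴ × 0.68 × 1700 = 0.17340 m
Δh = 0.07875 + 0.08910 + 0.17340 = 0.34125 m ≈ 34.1 cm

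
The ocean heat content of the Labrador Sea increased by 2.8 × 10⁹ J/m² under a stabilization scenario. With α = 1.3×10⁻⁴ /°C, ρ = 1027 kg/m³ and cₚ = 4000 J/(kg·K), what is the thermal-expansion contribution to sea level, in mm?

about 88.6 mm

Δh = αQ/(ρcₚ) = 1.3×10⁻⁴ × 2.8×10⁹ / (1027 × 4000) ≈ 0.088608 m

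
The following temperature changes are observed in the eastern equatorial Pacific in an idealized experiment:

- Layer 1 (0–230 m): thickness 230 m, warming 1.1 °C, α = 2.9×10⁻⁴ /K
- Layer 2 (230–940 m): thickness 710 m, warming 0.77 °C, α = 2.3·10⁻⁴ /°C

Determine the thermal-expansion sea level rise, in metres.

0.199 m

0–230 m: 2.9×10⁻⁴ × 230 × 1.1 = 0.07337 m
230–940 m: 2.3×10⁻⁴ × 0.77 × 710 = 0.125741 m
Δh = 0.07337 + 0.125741 = 0.199111 m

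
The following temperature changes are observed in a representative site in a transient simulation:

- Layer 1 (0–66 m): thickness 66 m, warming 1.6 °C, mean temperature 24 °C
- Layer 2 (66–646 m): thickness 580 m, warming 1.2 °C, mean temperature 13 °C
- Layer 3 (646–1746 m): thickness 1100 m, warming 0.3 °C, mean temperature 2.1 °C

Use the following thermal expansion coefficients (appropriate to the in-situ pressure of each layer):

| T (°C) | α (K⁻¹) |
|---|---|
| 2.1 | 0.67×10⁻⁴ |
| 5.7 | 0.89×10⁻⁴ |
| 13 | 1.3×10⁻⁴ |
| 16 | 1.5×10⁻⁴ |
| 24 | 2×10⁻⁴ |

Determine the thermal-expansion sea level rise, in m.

0.134 m

Layer 1 at 24 °C → α = 2×10⁻⁴ K⁻¹
Layer 2 at 13 °C → α = 1.3×10⁻⁴ K⁻¹
Layer 3 at 2.1 °C → α = 0.67×10⁻⁴ K⁻¹
Layer 1: 66 × 1.6 × 2×10⁻⁴ = 0.02112 m
Layer 2: 1.3×10⁻⁴ × 580 × 1.2 = 0.09048 m
Layer 3: 0.67×10⁻⁴ × 0.3 × 1100 = 0.02211 m
Δh = 0.02112 + 0.09048 + 0.02211 = 0.13371 m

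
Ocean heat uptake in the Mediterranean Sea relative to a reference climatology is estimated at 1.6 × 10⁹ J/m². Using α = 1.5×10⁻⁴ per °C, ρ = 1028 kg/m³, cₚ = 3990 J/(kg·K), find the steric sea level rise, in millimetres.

Δh ≈ 58.5 mm

Δh = αQ/(ρcₚ) = 1.5×10⁻⁴ × 1.6×10⁹ / (1028 × 3990) ≈ 0.058512 m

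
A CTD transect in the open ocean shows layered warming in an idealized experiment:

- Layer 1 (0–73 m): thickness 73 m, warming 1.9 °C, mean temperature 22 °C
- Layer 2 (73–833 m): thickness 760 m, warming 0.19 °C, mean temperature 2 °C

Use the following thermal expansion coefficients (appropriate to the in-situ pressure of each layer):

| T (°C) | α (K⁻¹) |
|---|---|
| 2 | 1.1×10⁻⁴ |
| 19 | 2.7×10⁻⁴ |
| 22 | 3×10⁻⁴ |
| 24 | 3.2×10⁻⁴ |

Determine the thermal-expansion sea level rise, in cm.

Layer 1 at 22 °C → α = 3×10⁻⁴ K⁻¹
Layer 2 at 2 °C → α = 1.1×10⁻⁴ K⁻¹
1.9 × 3×10⁻⁴ × 73 = 0.04161 m
73–833 m: 760 × 0.19 × 1.1×10⁻⁴ = 0.015884 m
Δh = 0.04161 + 0.015884 = 0.057494 m ≈ 5.75 cm

5.75 cm of thermosteric rise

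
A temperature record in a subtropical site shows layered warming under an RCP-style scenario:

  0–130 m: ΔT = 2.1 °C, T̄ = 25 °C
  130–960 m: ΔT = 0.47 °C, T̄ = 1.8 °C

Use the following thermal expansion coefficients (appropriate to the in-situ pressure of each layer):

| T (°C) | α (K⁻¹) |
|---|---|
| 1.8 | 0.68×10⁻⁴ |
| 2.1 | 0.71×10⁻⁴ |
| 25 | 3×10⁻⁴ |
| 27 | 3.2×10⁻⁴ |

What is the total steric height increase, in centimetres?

Δh = 10.8 cm

Layer 1 at 25 °C → α = 3×10⁻⁴ K⁻¹
Layer 2 at 1.8 °C → α = 0.68×10⁻⁴ K⁻¹
3×10⁻⁴ × 130 × 2.1 = 0.08190 m
Layer 2: 0.47 × 830 × 0.68×10⁻⁴ = 0.0265268 m
Δh = 0.08190 + 0.0265268 = 0.1084268 m ≈ 10.8 cm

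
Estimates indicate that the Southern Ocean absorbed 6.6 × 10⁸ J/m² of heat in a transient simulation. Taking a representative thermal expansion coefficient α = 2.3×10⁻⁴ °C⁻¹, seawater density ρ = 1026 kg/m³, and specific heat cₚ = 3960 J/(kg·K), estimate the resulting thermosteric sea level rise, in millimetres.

Δh = αQ/(ρcₚ) = 2.3×10⁻⁴ × 6.6×10⁸ / (1026 × 3960) ≈ 0.037362 m

Δh ≈ 37.4 mm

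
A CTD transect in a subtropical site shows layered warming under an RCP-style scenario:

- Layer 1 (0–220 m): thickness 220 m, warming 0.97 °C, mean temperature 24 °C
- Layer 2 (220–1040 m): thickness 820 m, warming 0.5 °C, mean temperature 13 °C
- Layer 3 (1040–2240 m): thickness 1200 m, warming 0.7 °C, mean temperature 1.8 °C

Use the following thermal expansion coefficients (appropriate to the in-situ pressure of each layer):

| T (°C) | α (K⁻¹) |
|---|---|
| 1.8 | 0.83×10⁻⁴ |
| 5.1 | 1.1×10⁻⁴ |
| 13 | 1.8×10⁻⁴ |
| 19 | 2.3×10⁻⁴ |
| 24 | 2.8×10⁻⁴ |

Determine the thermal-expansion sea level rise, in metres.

Layer 1 at 24 °C → α = 2.8×10⁻⁴ K⁻¹
Layer 2 at 13 °C → α = 1.8×10⁻⁴ K⁻¹
Layer 3 at 1.8 °C → α = 0.83×10⁻⁴ K⁻¹
Layer 1: 2.8×10⁻⁴ × 220 × 0.97 = 0.059752 m
0.5 × 1.8×10⁻⁴ × 820 = 0.07380 m
1040–2240 m: 1200 × 0.7 × 0.83×10⁻⁴ = 0.06972 m
Δh = 0.059752 + 0.07380 + 0.06972 = 0.203272 m

0.203 m of thermosteric rise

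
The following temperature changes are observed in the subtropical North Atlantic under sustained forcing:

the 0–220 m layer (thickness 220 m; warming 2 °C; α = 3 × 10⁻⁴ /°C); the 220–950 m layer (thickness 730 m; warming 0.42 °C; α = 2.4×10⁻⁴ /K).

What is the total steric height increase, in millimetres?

Δh = 206 mm

0–220 m: 2 × 220 × 3×10⁻⁴ = 0.13200 m
220–950 m: 730 × 0.42 × 2.4×10⁻⁴ = 0.073584 m
Δh = 0.13200 + 0.073584 = 0.205584 m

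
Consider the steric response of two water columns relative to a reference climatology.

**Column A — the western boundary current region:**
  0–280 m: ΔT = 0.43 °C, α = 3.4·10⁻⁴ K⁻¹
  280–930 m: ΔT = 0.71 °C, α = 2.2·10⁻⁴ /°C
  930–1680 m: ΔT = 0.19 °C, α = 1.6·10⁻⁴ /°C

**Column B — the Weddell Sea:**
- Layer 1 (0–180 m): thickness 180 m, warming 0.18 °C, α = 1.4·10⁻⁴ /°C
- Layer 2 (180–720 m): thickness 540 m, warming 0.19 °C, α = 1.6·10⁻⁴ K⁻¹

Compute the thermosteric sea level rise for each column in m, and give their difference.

A Layer 1: 0.43 × 3.4×10⁻⁴ × 280 = 0.040936 m
A 0.71 × 2.2×10⁻⁴ × 650 = 0.10153 m
A 0.19 × 750 × 1.6×10⁻⁴ = 0.02280 m
A total: 0.165266 m
B Layer 1: 1.4×10⁻⁴ × 0.18 × 180 = 0.004536 m
B Layer 2: 0.19 × 1.6×10⁻⁴ × 540 = 0.016416 m
B total: 0.020952 m
Difference: 0.165266 − 0.020952 = 0.144314 m

A: 0.17 m; B: 0.021 m; difference 0.14 m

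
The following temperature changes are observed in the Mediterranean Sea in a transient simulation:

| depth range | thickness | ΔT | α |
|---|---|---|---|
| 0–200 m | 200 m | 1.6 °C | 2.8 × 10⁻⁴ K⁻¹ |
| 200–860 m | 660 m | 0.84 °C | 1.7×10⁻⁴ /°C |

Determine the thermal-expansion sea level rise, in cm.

2.8×10⁻⁴ × 1.6 × 200 = 0.08960 m
200–860 m: 0.84 × 1.7×10⁻⁴ × 660 = 0.094248 m
Δh = 0.08960 + 0.094248 = 0.183848 m ≈ 18 cm

Δh = 18 cm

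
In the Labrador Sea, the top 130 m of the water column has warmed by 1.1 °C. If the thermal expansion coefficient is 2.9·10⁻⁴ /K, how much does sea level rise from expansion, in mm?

41 mm

Δh = αΔT·H = 2.9×10⁻⁴ × 1.1 × 130 = 0.04147 m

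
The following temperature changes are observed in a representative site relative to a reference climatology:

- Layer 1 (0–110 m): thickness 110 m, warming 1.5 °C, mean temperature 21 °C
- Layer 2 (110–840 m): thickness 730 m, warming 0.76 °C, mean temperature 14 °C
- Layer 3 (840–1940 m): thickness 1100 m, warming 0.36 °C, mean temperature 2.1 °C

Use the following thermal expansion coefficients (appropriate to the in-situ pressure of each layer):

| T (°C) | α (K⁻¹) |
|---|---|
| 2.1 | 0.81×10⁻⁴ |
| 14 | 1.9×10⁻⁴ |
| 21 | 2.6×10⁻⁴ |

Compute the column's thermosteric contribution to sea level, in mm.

Layer 1 at 21 °C → α = 2.6×10⁻⁴ K⁻¹
Layer 2 at 14 °C → α = 1.9×10⁻⁴ K⁻¹
Layer 3 at 2.1 °C → α = 0.81×10⁻⁴ K⁻¹
Layer 1: 110 × 2.6×10⁻⁴ × 1.5 = 0.04290 m
110–840 m: 1.9×10⁻⁴ × 0.76 × 730 = 0.105412 m
840–1940 m: 0.81×10⁻⁴ × 1100 × 0.36 = 0.032076 m
Δh = 0.04290 + 0.105412 + 0.032076 = 0.180388 m ≈ 180 mm

180 mm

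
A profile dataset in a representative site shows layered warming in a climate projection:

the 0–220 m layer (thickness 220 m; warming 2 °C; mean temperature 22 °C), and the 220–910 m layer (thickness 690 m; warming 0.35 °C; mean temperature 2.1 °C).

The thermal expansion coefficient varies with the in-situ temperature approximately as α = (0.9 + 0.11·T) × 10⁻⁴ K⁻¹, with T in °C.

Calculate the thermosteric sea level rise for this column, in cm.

Layer 1: α = (0.9 + 0.11×22)×10⁻⁴ = 3.32×10⁻⁴ K⁻¹
Layer 2: α = (0.9 + 0.11×2.1)×10⁻⁴ = 1.131×10⁻⁴ K⁻¹
0–220 m: 3.32×10⁻⁴ × 2 × 220 = 0.14608 m
1.131×10⁻⁴ × 0.35 × 690 = 0.02731365 m
Δh = 0.14608 + 0.02731365 = 0.17339365 m

about 17.3 cm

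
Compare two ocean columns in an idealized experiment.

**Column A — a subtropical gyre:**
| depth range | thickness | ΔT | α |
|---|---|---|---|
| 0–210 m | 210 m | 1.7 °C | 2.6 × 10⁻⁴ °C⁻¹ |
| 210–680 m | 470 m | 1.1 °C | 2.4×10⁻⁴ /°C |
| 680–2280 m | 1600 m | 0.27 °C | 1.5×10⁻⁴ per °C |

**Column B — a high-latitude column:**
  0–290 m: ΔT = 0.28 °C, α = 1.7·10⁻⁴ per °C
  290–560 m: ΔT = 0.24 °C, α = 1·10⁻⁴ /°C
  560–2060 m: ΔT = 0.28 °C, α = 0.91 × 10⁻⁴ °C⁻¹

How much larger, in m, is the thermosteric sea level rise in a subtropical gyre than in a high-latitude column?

0.223 m

A Layer 1: 1.7 × 210 × 2.6×10⁻⁴ = 0.09282 m
A 470 × 2.4×10⁻⁴ × 1.1 = 0.12408 m
A Layer 3: 1600 × 0.27 × 1.5×10⁻⁴ = 0.06480 m
A total: 0.28170 m
B 0–290 m: 0.28 × 290 × 1.7×10⁻⁴ = 0.013804 m
B Layer 2: 0.24 × 270 × 1×10⁻⁴ = 0.00648 m
B Layer 3: 0.28 × 1500 × 0.91×10⁻⁴ = 0.03822 m
B total: 0.058504 m
Difference: 0.28170 − 0.058504 = 0.223196 m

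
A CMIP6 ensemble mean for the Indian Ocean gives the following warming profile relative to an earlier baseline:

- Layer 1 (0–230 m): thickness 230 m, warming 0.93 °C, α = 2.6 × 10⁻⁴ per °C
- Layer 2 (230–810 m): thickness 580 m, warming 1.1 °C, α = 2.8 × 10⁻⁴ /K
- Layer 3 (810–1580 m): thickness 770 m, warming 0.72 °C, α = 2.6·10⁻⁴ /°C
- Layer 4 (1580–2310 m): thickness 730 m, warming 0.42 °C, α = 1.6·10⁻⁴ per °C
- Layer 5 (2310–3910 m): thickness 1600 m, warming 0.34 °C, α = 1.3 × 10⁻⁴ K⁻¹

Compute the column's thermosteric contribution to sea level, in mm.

Layer 1: 230 × 0.93 × 2.6×10⁻⁴ = 0.055614 m
Layer 2: 580 × 1.1 × 2.8×10⁻⁴ = 0.17864 m
810–1580 m: 770 × 0.72 × 2.6×10⁻⁴ = 0.144144 m
Layer 4: 1.6×10⁻⁴ × 0.42 × 730 = 0.049056 m
2310–3910 m: 1600 × 1.3×10⁻⁴ × 0.34 = 0.07072 m
Δh = 0.055614 + 0.17864 + 0.144144 + 0.049056 + 0.07072 = 0.498174 m ≈ 500 mm

Δh ≈ 500 mm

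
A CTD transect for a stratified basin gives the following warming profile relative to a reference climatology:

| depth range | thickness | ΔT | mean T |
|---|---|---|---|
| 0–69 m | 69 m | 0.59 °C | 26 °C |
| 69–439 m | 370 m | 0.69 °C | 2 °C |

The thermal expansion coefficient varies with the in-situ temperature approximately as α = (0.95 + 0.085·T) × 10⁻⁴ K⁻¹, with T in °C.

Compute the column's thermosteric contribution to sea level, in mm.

41 mm

Layer 1: α = (0.95 + 0.085×26)×10⁻⁴ = 3.16×10⁻⁴ K⁻¹
Layer 2: α = (0.95 + 0.085×2)×10⁻⁴ = 1.12×10⁻⁴ K⁻¹
3.16×10⁻⁴ × 0.59 × 69 = 0.01286436 m
69–439 m: 0.69 × 1.12×10⁻⁴ × 370 = 0.0285936 m
Δh = 0.01286436 + 0.0285936 = 0.04145796 m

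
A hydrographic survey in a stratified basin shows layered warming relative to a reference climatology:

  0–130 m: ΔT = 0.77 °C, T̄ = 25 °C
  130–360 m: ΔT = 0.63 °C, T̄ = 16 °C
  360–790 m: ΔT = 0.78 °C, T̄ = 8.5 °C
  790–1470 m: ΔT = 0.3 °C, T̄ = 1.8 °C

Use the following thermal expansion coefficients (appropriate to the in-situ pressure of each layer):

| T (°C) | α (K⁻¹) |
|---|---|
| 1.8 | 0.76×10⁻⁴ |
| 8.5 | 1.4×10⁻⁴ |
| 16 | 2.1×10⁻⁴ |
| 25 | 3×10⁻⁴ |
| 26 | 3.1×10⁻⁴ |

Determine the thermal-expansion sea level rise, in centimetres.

Δh ≈ 12 cm

Layer 1 at 25 °C → α = 3×10⁻⁴ K⁻¹
Layer 2 at 16 °C → α = 2.1×10⁻⁴ K⁻¹
Layer 3 at 8.5 °C → α = 1.4×10⁻⁴ K⁻¹
Layer 4 at 1.8 °C → α = 0.76×10⁻⁴ K⁻¹
Layer 1: 3×10⁻⁴ × 0.77 × 130 = 0.03003 m
230 × 0.63 × 2.1×10⁻⁴ = 0.030429 m
430 × 0.78 × 1.4×10⁻⁴ = 0.046956 m
790–1470 m: 0.3 × 0.76×10⁻⁴ × 680 = 0.015504 m
Δh = 0.03003 + 0.030429 + 0.046956 + 0.015504 = 0.122919 m ≈ 12 cm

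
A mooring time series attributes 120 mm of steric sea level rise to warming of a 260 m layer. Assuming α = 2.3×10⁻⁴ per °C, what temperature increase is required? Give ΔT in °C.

ΔT = Δh/(αH) = 0.12 / (2.3×10⁻⁴ × 260) ≈ 2.007 °C

ΔT ≈ 2.01 °C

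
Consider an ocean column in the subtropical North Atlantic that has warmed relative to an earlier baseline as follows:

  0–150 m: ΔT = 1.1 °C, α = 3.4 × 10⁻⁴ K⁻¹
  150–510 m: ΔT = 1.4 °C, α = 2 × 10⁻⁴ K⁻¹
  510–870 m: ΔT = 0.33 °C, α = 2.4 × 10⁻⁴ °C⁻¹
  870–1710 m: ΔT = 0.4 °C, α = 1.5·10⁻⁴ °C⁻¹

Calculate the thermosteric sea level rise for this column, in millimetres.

Δh ≈ 236 mm

0–150 m: 3.4×10⁻⁴ × 1.1 × 150 = 0.05610 m
Layer 2: 2×10⁻⁴ × 1.4 × 360 = 0.10080 m
0.33 × 360 × 2.4×10⁻⁴ = 0.028512 m
Layer 4: 0.4 × 1.5×10⁻⁴ × 840 = 0.05040 m
Δh = 0.05610 + 0.10080 + 0.028512 + 0.05040 = 0.235812 m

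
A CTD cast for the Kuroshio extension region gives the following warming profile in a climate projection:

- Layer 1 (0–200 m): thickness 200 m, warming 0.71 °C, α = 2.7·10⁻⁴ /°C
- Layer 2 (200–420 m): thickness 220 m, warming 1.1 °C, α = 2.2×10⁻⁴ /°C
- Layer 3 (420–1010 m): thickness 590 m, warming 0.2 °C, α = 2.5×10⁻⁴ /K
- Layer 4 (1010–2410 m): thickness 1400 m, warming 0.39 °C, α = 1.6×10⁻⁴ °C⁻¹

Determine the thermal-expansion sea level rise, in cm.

0–200 m: 0.71 × 200 × 2.7×10⁻⁴ = 0.03834 m
220 × 1.1 × 2.2×10⁻⁴ = 0.05324 m
420–1010 m: 0.2 × 2.5×10⁻⁴ × 590 = 0.02950 m
Layer 4: 1400 × 1.6×10⁻⁴ × 0.39 = 0.08736 m
Δh = 0.03834 + 0.05324 + 0.02950 + 0.08736 = 0.20844 m ≈ 21 cm

Δh = 21 cm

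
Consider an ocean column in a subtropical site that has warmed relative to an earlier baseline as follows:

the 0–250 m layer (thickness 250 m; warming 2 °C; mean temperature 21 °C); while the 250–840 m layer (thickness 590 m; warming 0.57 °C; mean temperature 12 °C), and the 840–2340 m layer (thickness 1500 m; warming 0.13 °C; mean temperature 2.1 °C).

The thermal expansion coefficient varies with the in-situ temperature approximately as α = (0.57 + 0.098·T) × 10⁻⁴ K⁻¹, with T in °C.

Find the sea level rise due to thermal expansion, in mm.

Layer 1: α = (0.57 + 0.098×21)×10⁻⁴ = 2.628×10⁻⁴ K⁻¹
Layer 2: α = (0.57 + 0.098×12)×10⁻⁴ = 1.746×10⁻⁴ K⁻¹
Layer 3: α = (0.57 + 0.098×2.1)×10⁻⁴ = 0.7758×10⁻⁴ K⁻¹
250 × 2 × 2.628×10⁻⁴ = 0.13140 m
1.746×10⁻⁴ × 590 × 0.57 = 0.05871798 m
0.7758×10⁻⁴ × 1500 × 0.13 = 0.0151281 m
Δh = 0.13140 + 0.05871798 + 0.0151281 = 0.20524608 m

about 205 mm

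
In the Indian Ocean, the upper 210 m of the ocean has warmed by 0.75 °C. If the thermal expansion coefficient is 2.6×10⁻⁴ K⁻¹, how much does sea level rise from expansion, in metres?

0.0410 m

Δh = αΔT·H = 2.6×10⁻⁴ × 0.75 × 210 = 0.04095 m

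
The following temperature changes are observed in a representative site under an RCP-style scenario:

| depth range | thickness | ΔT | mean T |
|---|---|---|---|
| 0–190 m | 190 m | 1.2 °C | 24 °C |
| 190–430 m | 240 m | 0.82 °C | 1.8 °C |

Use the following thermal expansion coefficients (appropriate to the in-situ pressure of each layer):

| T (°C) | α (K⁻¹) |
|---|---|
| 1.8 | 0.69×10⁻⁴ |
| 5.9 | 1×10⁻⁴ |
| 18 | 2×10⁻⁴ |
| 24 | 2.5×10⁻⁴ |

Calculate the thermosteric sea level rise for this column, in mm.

Layer 1 at 24 °C → α = 2.5×10⁻⁴ K⁻¹
Layer 2 at 1.8 °C → α = 0.69×10⁻⁴ K⁻¹
Layer 1: 190 × 1.2 × 2.5×10⁻⁴ = 0.05700 m
240 × 0.82 × 0.69×10⁻⁴ = 0.0135792 m
Δh = 0.05700 + 0.0135792 = 0.0705792 m

70.6 mm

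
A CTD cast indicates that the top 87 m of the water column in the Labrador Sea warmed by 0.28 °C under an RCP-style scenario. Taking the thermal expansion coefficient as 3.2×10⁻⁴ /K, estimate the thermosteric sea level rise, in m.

Δh = αΔT·H = 3.2×10⁻⁴ × 0.28 × 87 = 0.0077952 m

Δh ≈ 0.00780 m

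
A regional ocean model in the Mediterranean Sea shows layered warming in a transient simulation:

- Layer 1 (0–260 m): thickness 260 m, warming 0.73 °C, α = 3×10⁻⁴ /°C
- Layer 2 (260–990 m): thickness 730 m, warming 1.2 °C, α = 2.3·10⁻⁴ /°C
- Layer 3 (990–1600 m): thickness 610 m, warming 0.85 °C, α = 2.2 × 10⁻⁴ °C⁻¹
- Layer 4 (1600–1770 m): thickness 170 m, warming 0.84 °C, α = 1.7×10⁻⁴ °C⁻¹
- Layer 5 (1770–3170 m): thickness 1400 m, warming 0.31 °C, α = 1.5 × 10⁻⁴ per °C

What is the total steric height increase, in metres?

3×10⁻⁴ × 260 × 0.73 = 0.05694 m
1.2 × 730 × 2.3×10⁻⁴ = 0.20148 m
Layer 3: 610 × 0.85 × 2.2×10⁻⁴ = 0.11407 m
Layer 4: 0.84 × 1.7×10⁻⁴ × 170 = 0.024276 m
1770–3170 m: 1.5×10⁻⁴ × 1400 × 0.31 = 0.06510 m
Δh = 0.05694 + 0.20148 + 0.11407 + 0.024276 + 0.06510 = 0.461866 m

0.462 m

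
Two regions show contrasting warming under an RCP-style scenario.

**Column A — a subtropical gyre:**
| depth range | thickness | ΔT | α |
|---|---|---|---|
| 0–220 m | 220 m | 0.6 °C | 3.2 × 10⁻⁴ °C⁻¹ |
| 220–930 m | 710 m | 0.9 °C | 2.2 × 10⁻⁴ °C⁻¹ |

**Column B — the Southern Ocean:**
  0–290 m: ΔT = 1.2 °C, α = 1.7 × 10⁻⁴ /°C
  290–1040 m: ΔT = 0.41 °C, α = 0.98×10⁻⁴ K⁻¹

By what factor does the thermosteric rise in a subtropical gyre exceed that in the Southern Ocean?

a factor of 2.05

A 0–220 m: 0.6 × 220 × 3.2×10⁻⁴ = 0.04224 m
A Layer 2: 0.9 × 710 × 2.2×10⁻⁴ = 0.14058 m
A total: 0.18282 m
B 0–290 m: 290 × 1.2 × 1.7×10⁻⁴ = 0.05916 m
B Layer 2: 0.98×10⁻⁴ × 0.41 × 750 = 0.030135 m
B total: 0.089295 m
Ratio: 0.18282 / 0.089295 ≈ 2.047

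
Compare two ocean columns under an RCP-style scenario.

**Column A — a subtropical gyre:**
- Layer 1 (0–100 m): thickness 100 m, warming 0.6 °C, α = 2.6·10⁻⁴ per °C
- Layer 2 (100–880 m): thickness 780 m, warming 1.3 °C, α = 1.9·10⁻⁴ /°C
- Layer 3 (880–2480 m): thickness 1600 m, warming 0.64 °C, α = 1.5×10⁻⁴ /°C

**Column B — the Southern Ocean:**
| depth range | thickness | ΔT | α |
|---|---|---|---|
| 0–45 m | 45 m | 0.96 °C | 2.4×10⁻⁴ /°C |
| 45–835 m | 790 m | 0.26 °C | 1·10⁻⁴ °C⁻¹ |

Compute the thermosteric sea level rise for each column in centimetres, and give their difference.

A 0–100 m: 100 × 0.6 × 2.6×10⁻⁴ = 0.01560 m
A 100–880 m: 1.3 × 780 × 1.9×10⁻⁴ = 0.19266 m
A Layer 3: 1600 × 1.5×10⁻⁴ × 0.64 = 0.15360 m
A total: 0.36186 m
B Layer 1: 45 × 0.96 × 2.4×10⁻⁴ = 0.010368 m
B Layer 2: 790 × 0.26 × 1×10⁻⁴ = 0.02054 m
B total: 0.030908 m
Difference: 0.36186 − 0.030908 = 0.330952 m

A: 36 cm; B: 3.1 cm; difference 33 cm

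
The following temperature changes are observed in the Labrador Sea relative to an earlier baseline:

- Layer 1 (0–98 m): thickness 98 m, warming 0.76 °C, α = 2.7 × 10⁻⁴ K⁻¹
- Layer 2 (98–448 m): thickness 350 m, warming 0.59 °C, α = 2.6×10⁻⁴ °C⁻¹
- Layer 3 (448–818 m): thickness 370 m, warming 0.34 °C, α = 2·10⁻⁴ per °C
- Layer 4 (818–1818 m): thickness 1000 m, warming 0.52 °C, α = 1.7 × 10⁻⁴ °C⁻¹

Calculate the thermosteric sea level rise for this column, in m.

0.187 m

Layer 1: 0.76 × 98 × 2.7×10⁻⁴ = 0.0201096 m
Layer 2: 350 × 0.59 × 2.6×10⁻⁴ = 0.05369 m
448–818 m: 2×10⁻⁴ × 0.34 × 370 = 0.02516 m
818–1818 m: 1000 × 0.52 × 1.7×10⁻⁴ = 0.08840 m
Δh = 0.0201096 + 0.05369 + 0.02516 + 0.08840 = 0.1873596 m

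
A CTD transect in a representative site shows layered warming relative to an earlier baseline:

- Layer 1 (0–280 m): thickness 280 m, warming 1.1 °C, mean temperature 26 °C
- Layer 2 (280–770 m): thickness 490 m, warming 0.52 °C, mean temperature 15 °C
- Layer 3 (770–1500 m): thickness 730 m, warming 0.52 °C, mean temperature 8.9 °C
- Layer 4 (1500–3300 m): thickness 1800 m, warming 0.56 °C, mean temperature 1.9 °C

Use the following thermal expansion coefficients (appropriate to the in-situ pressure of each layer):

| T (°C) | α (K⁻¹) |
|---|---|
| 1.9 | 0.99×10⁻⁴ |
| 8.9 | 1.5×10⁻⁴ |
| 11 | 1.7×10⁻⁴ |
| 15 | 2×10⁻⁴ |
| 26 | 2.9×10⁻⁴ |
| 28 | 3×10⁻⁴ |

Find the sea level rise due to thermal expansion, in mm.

300 mm of thermosteric rise

Layer 1 at 26 °C → α = 2.9×10⁻⁴ K⁻¹
Layer 2 at 15 °C → α = 2×10⁻⁴ K⁻¹
Layer 3 at 8.9 °C → α = 1.5×10⁻⁴ K⁻¹
Layer 4 at 1.9 °C → α = 0.99×10⁻⁴ K⁻¹
Layer 1: 1.1 × 2.9×10⁻⁴ × 280 = 0.08932 m
Layer 2: 0.52 × 490 × 2×10⁻⁴ = 0.05096 m
730 × 1.5×10⁻⁴ × 0.52 = 0.05694 m
Layer 4: 0.99×10⁻⁴ × 1800 × 0.56 = 0.099792 m
Δh = 0.08932 + 0.05096 + 0.05694 + 0.099792 = 0.297012 m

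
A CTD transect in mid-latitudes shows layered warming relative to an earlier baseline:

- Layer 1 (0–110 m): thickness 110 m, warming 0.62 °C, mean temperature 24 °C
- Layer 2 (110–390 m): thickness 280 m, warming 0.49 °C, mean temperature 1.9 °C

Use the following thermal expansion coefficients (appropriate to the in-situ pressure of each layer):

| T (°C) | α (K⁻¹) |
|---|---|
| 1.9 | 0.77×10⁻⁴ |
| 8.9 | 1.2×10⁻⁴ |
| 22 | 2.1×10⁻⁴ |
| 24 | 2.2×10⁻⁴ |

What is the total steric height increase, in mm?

Layer 1 at 24 °C → α = 2.2×10⁻⁴ K⁻¹
Layer 2 at 1.9 °C → α = 0.77×10⁻⁴ K⁻¹
0–110 m: 0.62 × 110 × 2.2×10⁻⁴ = 0.015004 m
0.77×10⁻⁴ × 0.49 × 280 = 0.0105644 m
Δh = 0.015004 + 0.0105644 = 0.0255684 m

Δh = 25.6 mm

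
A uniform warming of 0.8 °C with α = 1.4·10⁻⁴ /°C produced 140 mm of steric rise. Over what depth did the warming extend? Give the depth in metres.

H = Δh/(αΔT) = 0.14 / (1.4×10⁻⁴ × 0.8) = 1250 m

H ≈ 1250 m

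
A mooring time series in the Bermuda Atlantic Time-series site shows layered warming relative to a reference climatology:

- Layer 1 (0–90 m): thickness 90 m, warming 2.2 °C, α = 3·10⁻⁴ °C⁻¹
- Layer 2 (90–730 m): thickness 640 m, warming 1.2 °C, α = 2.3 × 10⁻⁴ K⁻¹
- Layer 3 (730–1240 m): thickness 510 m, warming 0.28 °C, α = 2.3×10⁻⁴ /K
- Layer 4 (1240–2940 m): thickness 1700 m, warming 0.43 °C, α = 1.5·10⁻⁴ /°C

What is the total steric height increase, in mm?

2.2 × 90 × 3×10⁻⁴ = 0.05940 m
2.3×10⁻⁴ × 1.2 × 640 = 0.17664 m
730–1240 m: 510 × 2.3×10⁻⁴ × 0.28 = 0.032844 m
1240–2940 m: 1700 × 0.43 × 1.5×10⁻⁴ = 0.10965 m
Δh = 0.05940 + 0.17664 + 0.032844 + 0.10965 = 0.378534 m

379 mm of thermosteric rise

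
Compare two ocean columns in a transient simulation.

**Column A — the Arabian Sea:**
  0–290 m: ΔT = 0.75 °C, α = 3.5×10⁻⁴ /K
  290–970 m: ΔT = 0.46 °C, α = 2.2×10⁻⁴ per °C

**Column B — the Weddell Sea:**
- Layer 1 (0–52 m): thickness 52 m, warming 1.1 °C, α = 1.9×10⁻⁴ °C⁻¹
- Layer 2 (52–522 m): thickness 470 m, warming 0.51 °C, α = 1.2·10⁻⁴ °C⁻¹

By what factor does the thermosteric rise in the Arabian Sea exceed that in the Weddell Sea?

A 0.75 × 3.5×10⁻⁴ × 290 = 0.076125 m
A 0.46 × 2.2×10⁻⁴ × 680 = 0.068816 m
A total: 0.144941 m
B Layer 1: 1.9×10⁻⁴ × 52 × 1.1 = 0.010868 m
B 52–522 m: 470 × 0.51 × 1.2×10⁻⁴ = 0.028764 m
B total: 0.039632 m
Ratio: 0.144941 / 0.039632 ≈ 3.657

≈ 3.7×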